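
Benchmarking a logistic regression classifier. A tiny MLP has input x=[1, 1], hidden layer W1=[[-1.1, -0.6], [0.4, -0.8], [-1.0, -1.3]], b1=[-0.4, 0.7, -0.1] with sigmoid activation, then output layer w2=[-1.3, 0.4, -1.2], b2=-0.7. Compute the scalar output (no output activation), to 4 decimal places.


z1[0] = (-1.1)·(1) + (-0.6)·(1) - 0.4 = -2.1
z1[1] = (0.4)·(1) + (-0.8)·(1) + 0.7 = 0.3
z1[2] = (-1.0)·(1) + (-1.3)·(1) - 0.1 = -2.4
h = sigmoid(z1) = [0.1091, 0.5744, 0.0832]
output = (-1.3)·(0.1091) + (0.4)·(0.5744) + (-1.2)·(0.0832) - 0.7 = -0.7119

-0.7119


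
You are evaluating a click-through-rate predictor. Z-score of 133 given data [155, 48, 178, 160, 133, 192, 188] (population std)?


μ = 150.5714, σ = 45.9933
z = (133 - 150.5714)/45.9933 = -0.382

-0.382


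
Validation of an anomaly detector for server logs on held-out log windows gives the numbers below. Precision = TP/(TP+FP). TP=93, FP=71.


Precision = TP/(TP+FP)
= 93/(93+71)
= 93/164 = 56.71%

56.71%


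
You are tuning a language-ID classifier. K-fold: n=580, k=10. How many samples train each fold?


Fold size = 580/10 = 58
Training per fold = 580 - 58 = 522

522


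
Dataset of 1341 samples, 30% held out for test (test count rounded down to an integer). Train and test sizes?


Test = ⌊1341·30/100⌋ = 402
Train = 1341 - 402 = 939

Train: 939, Test: 402


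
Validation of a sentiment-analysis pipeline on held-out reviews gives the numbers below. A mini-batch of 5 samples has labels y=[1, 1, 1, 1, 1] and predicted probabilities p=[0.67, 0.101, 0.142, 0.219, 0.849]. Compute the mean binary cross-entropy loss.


L[0] = -ln(0.67) = 0.4005
L[1] = -ln(0.101) = 2.2926
L[2] = -ln(0.142) = 1.9519
L[3] = -ln(0.219) = 1.5187
L[4] = -ln(0.849) = 0.1637
mean = (0.4005 + 2.2926 + 1.9519 + 1.5187 + 0.1637)/5 = 1.2655

1.2655


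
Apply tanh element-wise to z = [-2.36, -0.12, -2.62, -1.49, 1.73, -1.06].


tanh(-2.36) = -0.9823
tanh(-0.12) = -0.1194
tanh(-2.62) = -0.9895
tanh(-1.49) = -0.9033
tanh(1.73) = 0.9391
tanh(-1.06) = -0.7857
result = [-0.9823, -0.1194, -0.9895, -0.9033, 0.9391, -0.7857]

[-0.9823, -0.1194, -0.9895, -0.9033, 0.9391, -0.7857]


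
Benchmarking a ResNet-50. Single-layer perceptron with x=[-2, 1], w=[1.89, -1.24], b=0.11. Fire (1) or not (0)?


z = (-2)·(1.89) + (1)·(-1.24) + 0.11
  = -4.91
step(z) = 0 (z<0)

0


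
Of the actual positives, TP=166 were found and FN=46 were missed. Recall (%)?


Recall = TP/(TP+FN)
= 166/(166+46)
= 166/212 = 78.3%

78.3%


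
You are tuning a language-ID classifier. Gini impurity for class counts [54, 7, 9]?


Probabilities: [54/70, 7/70, 9/70] ≈ [0.7714, 0.1, 0.1286]
Σpᵢ² = (2916 + 49 + 81)/70² = 3046/4900
Gini = 1 - Σpᵢ² = 1 - 3046/4900 = 0.3784

0.3784


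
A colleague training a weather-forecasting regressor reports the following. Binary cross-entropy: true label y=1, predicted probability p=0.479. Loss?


BCE = -[y·ln(p) + (1-y)·ln(1-p)]
= -1·ln(0.479) - 0
= -ln(0.479) = 0.7361

0.7361


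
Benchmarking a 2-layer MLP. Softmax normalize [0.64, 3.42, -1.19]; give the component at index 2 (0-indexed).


Exponentials: e^0.64=1.8965, e^3.42=30.5694, e^-1.19=0.3042
Sum = 32.7701
Softmax = [0.0579, 0.9328, 0.0093]
p[2] = 0.3042/32.7701 = 0.0093

0.0093


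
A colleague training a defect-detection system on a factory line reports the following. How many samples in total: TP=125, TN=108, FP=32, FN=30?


Total = TP + TN + FP + FN
= 125 + 108 + 32 + 30
= 295
(Predicted positive: 157, predicted negative: 138)

295


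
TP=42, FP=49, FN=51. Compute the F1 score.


Precision = 42/91 = 0.4615
Recall = 42/93 = 0.4516
F1 = 2·P·R/(P+R) = 2·TP/(2·TP+FP+FN) = 84/(84+49+51) = 84/184 = 0.4565

0.4565


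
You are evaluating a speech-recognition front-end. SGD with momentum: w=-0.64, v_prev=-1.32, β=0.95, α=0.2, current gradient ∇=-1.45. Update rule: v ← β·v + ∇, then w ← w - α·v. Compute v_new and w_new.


v_new = 0.95·-1.32 - 1.45 = -1.254 - 1.45 = -2.704
w_new = -0.64 - 0.2·-2.704 = -0.64 + 0.5408 = -0.0992

v_new=-2.704, w_new=-0.0992


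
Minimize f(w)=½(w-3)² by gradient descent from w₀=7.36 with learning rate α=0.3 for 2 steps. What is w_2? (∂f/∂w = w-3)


step 1: grad = 7.36-3 = 4.36; w = 7.36 - 0.3·(4.36) = 6.052
step 2: grad = 6.052-3 = 3.052; w = 6.052 - 0.3·(3.052) = 5.1364

5.1364


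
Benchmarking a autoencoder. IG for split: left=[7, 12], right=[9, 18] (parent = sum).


Parent = [16, 30], H_parent = 0.9321
H_left = 0.9495 (n=19), H_right = 0.9183 (n=27)
H_children = (19/46)·0.9495 + (27/46)·0.9183 = 0.9312
IG = 0.9321 - 0.9312 = 0.0009

0.0009


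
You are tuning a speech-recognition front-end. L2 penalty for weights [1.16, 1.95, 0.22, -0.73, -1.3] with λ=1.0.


‖w‖₂² = (1.16)² + (1.95)² + (0.22)² + (-0.73)² + (-1.3)²
     = 1.3456 + 3.8025 + 0.0484 + 0.5329 + 1.69
     = 7.4194
λ·‖w‖₂² = 1.0·7.4194 = 7.4194

7.4194


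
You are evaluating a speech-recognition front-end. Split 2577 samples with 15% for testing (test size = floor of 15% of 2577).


Test = ⌊2577·15/100⌋ = 386
Train = 2577 - 386 = 2191

Train: 2191, Test: 386


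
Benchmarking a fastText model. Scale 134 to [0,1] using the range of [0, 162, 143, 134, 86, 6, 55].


min=0, max=162
(134-0)/(162-0) = 134/162 = 0.8272

0.8272


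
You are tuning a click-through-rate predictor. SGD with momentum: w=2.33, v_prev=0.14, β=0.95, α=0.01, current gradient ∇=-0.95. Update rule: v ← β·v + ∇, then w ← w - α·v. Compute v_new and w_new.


v_new = 0.95·0.14 - 0.95 = 0.133 - 0.95 = -0.817
w_new = 2.33 - 0.01·-0.817 = 2.33 + 0.00817 = 2.33817

v_new=-0.817, w_new=2.33817


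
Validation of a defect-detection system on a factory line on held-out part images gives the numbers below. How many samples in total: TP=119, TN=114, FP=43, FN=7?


Total = TP + TN + FP + FN
= 119 + 114 + 43 + 7
= 283
(Predicted positive: 162, predicted negative: 121)

283


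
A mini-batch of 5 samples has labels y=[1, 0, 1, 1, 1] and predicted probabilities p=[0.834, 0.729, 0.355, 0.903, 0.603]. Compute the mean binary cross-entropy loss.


L[0] = -ln(0.834) = 0.1815
L[1] = -ln(1-0.729) = -ln(0.271) = 1.3056
L[2] = -ln(0.355) = 1.0356
L[3] = -ln(0.903) = 0.102
L[4] = -ln(0.603) = 0.5058
mean = (0.1815 + 1.3056 + 1.0356 + 0.102 + 0.5058)/5 = 0.6261

0.6261


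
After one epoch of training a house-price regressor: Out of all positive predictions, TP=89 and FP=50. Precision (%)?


Precision = TP/(TP+FP)
= 89/(89+50)
= 89/139 = 64.03%

64.03%


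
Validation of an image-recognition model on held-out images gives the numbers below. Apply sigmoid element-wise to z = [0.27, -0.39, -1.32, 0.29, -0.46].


σ(0.27) = 1/(1+e^-0.27) = 0.5671
σ(-0.39) = 1/(1+e^0.39) = 0.4037
σ(-1.32) = 1/(1+e^1.32) = 0.2108
σ(0.29) = 1/(1+e^-0.29) = 0.572
σ(-0.46) = 1/(1+e^0.46) = 0.387
result = [0.5671, 0.4037, 0.2108, 0.572, 0.387]

[0.5671, 0.4037, 0.2108, 0.572, 0.387]


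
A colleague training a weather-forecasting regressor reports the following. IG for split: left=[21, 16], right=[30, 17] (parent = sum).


Parent = [51, 33], H_parent = 0.9666
H_left = 0.9868 (n=37), H_right = 0.9441 (n=47)
H_children = (37/84)·0.9868 + (47/84)·0.9441 = 0.9629
IG = 0.9666 - 0.9629 = 0.0037

0.0037


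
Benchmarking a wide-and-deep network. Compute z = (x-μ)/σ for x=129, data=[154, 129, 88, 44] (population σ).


μ = 103.75, σ = 41.7754
z = (129 - 103.75)/41.7754 = 0.6044

0.6044


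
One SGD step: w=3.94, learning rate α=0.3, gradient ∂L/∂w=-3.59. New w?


w_new = w - α·∇
= 3.94 - 0.3·-3.59
= 3.94 + 1.077
= 5.017

5.017


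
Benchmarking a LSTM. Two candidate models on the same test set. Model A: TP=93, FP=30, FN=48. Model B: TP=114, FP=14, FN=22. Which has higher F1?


Model A: P=93/123=0.7561, R=93/141=0.6596, F1=2PR/(P+R)=2TP/(2TP+FP+FN)=186/264=0.7045
Model B: P=114/128=0.8906, R=114/136=0.8382, F1=2PR/(P+R)=2TP/(2TP+FP+FN)=228/264=0.8636
0.7045 < 0.8636 → Model B

Model B


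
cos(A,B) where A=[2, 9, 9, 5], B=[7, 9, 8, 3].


A·B = 2·7 + 9·9 + 9·8 + 5·3 = 182
‖A‖ = √191 = 13.8203, ‖B‖ = √203 = 14.2478
cos = 182/(√191·√203) = 182/√38773 = 0.9243

0.9243


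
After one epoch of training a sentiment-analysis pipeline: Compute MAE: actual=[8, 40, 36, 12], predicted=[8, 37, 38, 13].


Absolute errors: |8-8|=0, |40-37|=3, |36-38|=2, |12-13|=1
Sum = 6
MAE = 6/4 = 3/2

3/2


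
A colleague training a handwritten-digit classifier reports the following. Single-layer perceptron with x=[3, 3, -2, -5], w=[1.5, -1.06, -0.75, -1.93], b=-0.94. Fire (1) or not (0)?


z = (3)·(1.5) + (3)·(-1.06) + (-2)·(-0.75) + (-5)·(-1.93) - 0.94
  = 11.53
step(z) = 1 (z≥0)

1


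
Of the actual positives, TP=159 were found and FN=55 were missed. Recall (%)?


Recall = TP/(TP+FN)
= 159/(159+55)
= 159/214 = 74.3%

74.3%


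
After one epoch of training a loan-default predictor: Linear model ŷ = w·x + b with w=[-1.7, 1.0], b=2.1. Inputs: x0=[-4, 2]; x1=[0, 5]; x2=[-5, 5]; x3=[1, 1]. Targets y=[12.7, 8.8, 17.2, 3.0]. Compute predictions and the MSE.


ŷ0 = (-1.7)·(-4) + (1.0)·(2) + 2.1 = 10.9
ŷ1 = (-1.7)·(0) + (1.0)·(5) + 2.1 = 7.1
ŷ2 = (-1.7)·(-5) + (1.0)·(5) + 2.1 = 15.6
ŷ3 = (-1.7)·(1) + (1.0)·(1) + 2.1 = 1.4
errors² = [3.24, 2.89, 2.56, 2.56]
MSE = 11.2500/4 = 2.8125

2.8125


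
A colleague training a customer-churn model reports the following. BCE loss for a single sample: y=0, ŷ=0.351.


BCE = -[y·ln(p) + (1-y)·ln(1-p)]
= -0 - 1·ln(1-0.351)
= -ln(0.649) = 0.4323

0.4323


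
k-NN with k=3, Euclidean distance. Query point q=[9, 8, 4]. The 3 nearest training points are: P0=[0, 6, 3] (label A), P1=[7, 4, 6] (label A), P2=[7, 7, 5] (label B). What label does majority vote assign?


d(q,P0) = 9.2736  (label A)
d(q,P1) = 4.899  (label A)
d(q,P2) = 2.4495  (label B)
Votes: A=2, B=1
Majority → A

A


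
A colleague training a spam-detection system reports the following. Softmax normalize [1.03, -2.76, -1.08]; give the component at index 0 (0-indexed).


Exponentials: e^1.03=2.8011, e^-2.76=0.0633, e^-1.08=0.3396
Sum = 3.204
Softmax = [0.8743, 0.0198, 0.106]
p[0] = 2.8011/3.204 = 0.8743

0.8743


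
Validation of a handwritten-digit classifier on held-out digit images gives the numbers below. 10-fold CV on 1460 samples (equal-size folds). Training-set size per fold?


Fold size = 1460/10 = 146
Training per fold = 1460 - 146 = 1314

1314


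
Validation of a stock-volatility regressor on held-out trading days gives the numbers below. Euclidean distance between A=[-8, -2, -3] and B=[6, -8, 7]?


d = √((-8-6)² + (-2+ 8)² + (-3-7)²)
  = √(196 + 36 + 100)
  = √332 = 18.2209

18.2209


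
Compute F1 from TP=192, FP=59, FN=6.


Precision = 192/251 = 0.7649
Recall = 192/198 = 0.9697
F1 = 2·P·R/(P+R) = 2·TP/(2·TP+FP+FN) = 384/(384+59+6) = 384/449 = 0.8552

0.8552


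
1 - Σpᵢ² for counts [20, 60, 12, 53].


Probabilities: [20/145, 60/145, 12/145, 53/145] ≈ [0.1379, 0.4138, 0.0828, 0.3655]
Σpᵢ² = (400 + 3600 + 144 + 2809)/145² = 6953/21025
Gini = 1 - Σpᵢ² = 1 - 6953/21025 = 0.6693

0.6693


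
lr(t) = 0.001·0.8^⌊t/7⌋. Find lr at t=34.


n_drops = ⌊34/7⌋ = 4
lr = 0.001·0.8^4 = 0.001·0.4096 = 0.0004096

0.0004096


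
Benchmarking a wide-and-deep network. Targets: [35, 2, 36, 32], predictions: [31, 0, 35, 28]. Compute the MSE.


Squared errors: (35-31)²=16, (2-0)²=4, (36-35)²=1, (32-28)²=16
Sum = 37
MSE = 37/4 = 37/4

37/4


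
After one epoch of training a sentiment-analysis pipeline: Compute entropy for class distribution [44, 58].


Probabilities: [44/102, 58/102] ≈ [0.4314, 0.5686]
H = -((44/102)·log₂(44/102) + (58/102)·log₂(58/102))
  = 0.9864 bits

0.9864 bits


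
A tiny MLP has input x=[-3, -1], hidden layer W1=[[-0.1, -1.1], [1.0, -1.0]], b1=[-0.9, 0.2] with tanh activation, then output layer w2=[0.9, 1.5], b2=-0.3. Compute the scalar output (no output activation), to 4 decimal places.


z1[0] = (-0.1)·(-3) + (-1.1)·(-1) - 0.9 = 0.5
z1[1] = (1.0)·(-3) + (-1.0)·(-1) + 0.2 = -1.8
h = tanh(z1) = [0.4621, -0.9468]
output = (0.9)·(0.4621) + (1.5)·(-0.9468) - 0.3 = -1.3043

-1.3043


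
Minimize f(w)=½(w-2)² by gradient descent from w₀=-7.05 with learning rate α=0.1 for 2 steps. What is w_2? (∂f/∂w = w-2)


step 1: grad = -7.05-2 = -9.05; w = -7.05 - 0.1·(-9.05) = -6.145
step 2: grad = -6.145-2 = -8.145; w = -6.145 - 0.1·(-8.145) = -5.3305

-5.3305


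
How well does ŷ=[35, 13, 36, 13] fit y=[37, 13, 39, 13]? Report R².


ȳ = 25.5
SS_res = Σ(y-ŷ)² = 13
SS_tot = Σ(y-ȳ)² = 627
R² = 1 - SS_res/SS_tot = 1 - 0.0207 = 0.9793

0.9793


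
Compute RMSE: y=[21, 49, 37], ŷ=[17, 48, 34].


MSE = 26/3 = 8.6667
RMSE = √(26/3) = 2.9439

2.9439


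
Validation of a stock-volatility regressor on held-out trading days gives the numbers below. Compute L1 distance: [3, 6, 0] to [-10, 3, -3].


d = |3+ 10| + |6-3| + |0+ 3|
  = 13 + 3 + 3
  = 19

19


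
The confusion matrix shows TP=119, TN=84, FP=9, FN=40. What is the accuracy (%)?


Accuracy = (TP+TN)/(TP+TN+FP+FN)
= (119+84)/(252)
= 203/252 = 80.56%

80.56%


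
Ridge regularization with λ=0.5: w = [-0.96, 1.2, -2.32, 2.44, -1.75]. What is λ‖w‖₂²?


‖w‖₂² = (-0.96)² + (1.2)² + (-2.32)² + (2.44)² + (-1.75)²
     = 0.9216 + 1.44 + 5.3824 + 5.9536 + 3.0625
     = 16.7601
λ·‖w‖₂² = 0.5·16.7601 = 8.38005

8.38005


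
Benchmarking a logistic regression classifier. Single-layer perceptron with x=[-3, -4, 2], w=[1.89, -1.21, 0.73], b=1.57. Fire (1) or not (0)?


z = (-3)·(1.89) + (-4)·(-1.21) + (2)·(0.73) + 1.57
  = 2.2
step(z) = 1 (z≥0)

1


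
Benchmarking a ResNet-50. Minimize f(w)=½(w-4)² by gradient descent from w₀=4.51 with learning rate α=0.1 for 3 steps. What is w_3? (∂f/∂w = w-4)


step 1: grad = 4.51-4 = 0.51; w = 4.51 - 0.1·(0.51) = 4.459
step 2: grad = 4.459-4 = 0.459; w = 4.459 - 0.1·(0.459) = 4.4131
step 3: grad = 4.4131-4 = 0.4131; w = 4.4131 - 0.1·(0.4131) = 4.37179

4.37179


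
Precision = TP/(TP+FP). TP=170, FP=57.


Precision = TP/(TP+FP)
= 170/(170+57)
= 170/227 = 74.89%

74.89%


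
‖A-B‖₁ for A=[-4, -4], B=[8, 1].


d = |-4-8| + |-4-1|
  = 12 + 5
  = 17

17


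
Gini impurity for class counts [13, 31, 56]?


Probabilities: [13/100, 31/100, 56/100] ≈ [0.13, 0.31, 0.56]
Σpᵢ² = (169 + 961 + 3136)/100² = 4266/10000
Gini = 1 - Σpᵢ² = 1 - 4266/10000 = 0.5734

0.5734


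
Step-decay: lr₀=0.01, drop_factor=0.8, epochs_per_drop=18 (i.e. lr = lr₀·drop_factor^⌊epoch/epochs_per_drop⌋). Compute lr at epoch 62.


n_drops = ⌊62/18⌋ = 3
lr = 0.01·0.8^3 = 0.01·0.512 = 0.00512

0.00512


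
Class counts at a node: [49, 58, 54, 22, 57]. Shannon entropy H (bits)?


Probabilities: [49/240, 58/240, 54/240, 22/240, 57/240] ≈ [0.2042, 0.2417, 0.225, 0.0917, 0.2375]
H = -((49/240)·log₂(49/240) + (58/240)·log₂(58/240) + (54/240)·log₂(54/240) + (22/240)·log₂(22/240) + (57/240)·log₂(57/240))
  = 2.2559 bits

2.2559 bits


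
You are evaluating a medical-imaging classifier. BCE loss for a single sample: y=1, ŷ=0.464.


BCE = -[y·ln(p) + (1-y)·ln(1-p)]
= -1·ln(0.464) - 0
= -ln(0.464) = 0.7679

0.7679


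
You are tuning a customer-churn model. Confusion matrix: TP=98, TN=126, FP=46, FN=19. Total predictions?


Total = TP + TN + FP + FN
= 98 + 126 + 46 + 19
= 289
(Predicted positive: 144, predicted negative: 145)

289


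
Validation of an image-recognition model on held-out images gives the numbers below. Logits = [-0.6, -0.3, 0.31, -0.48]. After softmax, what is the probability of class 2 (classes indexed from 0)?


Exponentials: e^-0.6=0.5488, e^-0.3=0.7408, e^0.31=1.3634, e^-0.48=0.6188
Sum = 3.2718
Softmax = [0.1677, 0.2264, 0.4167, 0.1891]
p[2] = 1.3634/3.2718 = 0.4167

0.4167


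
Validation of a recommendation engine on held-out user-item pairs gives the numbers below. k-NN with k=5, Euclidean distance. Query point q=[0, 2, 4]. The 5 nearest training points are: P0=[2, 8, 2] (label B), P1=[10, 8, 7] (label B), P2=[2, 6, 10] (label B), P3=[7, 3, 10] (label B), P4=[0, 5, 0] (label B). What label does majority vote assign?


d(q,P0) = 6.6332  (label B)
d(q,P1) = 12.0416  (label B)
d(q,P2) = 7.4833  (label B)
d(q,P3) = 9.2736  (label B)
d(q,P4) = 5.0  (label B)
Votes: A=0, B=5
Majority → B

B


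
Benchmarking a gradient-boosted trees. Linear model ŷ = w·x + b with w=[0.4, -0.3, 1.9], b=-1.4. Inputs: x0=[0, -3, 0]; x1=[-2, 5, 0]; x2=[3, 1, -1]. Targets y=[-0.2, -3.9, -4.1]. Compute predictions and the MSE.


ŷ0 = (0.4)·(0) + (-0.3)·(-3) + (1.9)·(0) - 1.4 = -0.5
ŷ1 = (0.4)·(-2) + (-0.3)·(5) + (1.9)·(0) - 1.4 = -3.7
ŷ2 = (0.4)·(3) + (-0.3)·(1) + (1.9)·(-1) - 1.4 = -2.4
errors² = [0.09, 0.04, 2.89]
MSE = 3.0200/3 = 1.0067

1.0067


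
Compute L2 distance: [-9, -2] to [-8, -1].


d = √((-9+ 8)² + (-2+ 1)²)
  = √(1 + 1)
  = √2 = 1.4142

1.4142


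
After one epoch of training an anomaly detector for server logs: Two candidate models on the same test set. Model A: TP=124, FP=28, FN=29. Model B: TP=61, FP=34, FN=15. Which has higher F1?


Model A: P=124/152=0.8158, R=124/153=0.8105, F1=2PR/(P+R)=2TP/(2TP+FP+FN)=248/305=0.8131
Model B: P=61/95=0.6421, R=61/76=0.8026, F1=2PR/(P+R)=2TP/(2TP+FP+FN)=122/171=0.7135
0.8131 > 0.7135 → Model A

Model A


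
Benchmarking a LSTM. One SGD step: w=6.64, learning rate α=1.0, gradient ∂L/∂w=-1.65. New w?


w_new = w - α·∇
= 6.64 - 1.0·-1.65
= 6.64 + 1.65
= 8.29

8.29


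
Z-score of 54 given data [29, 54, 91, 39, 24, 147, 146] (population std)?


μ = 75.7143, σ = 49.181
z = (54 - 75.7143)/49.181 = -0.4415

-0.4415


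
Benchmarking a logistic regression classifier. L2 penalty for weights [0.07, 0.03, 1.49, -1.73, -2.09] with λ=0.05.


‖w‖₂² = (0.07)² + (0.03)² + (1.49)² + (-1.73)² + (-2.09)²
     = 0.0049 + 0.0009 + 2.2201 + 2.9929 + 4.3681
     = 9.5869
λ·‖w‖₂² = 0.05·9.5869 = 0.479345

0.479345


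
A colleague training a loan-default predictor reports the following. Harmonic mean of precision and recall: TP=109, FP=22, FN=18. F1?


Precision = 109/131 = 0.8321
Recall = 109/127 = 0.8583
F1 = 2·P·R/(P+R) = 2·TP/(2·TP+FP+FN) = 218/(218+22+18) = 218/258 = 0.845

0.845


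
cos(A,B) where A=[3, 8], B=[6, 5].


A·B = 3·6 + 8·5 = 58
‖A‖ = √73 = 8.544, ‖B‖ = √61 = 7.8102
cos = 58/(√73·√61) = 58/√4453 = 0.8692

0.8692


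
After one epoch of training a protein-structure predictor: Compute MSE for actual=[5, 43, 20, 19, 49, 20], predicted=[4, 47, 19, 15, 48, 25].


Squared errors: (5-4)²=1, (43-47)²=16, (20-19)²=1, (19-15)²=16, (49-48)²=1, (20-25)²=25
Sum = 60
MSE = 60/6 = 10

10


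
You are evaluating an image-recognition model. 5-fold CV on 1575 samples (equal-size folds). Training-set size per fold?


Fold size = 1575/5 = 315
Training per fold = 1575 - 315 = 1260

1260


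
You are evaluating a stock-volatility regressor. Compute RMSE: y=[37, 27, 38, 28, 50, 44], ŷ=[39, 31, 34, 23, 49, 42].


MSE = 66/6 = 11
RMSE = √(66/6) = 3.3166

3.3166


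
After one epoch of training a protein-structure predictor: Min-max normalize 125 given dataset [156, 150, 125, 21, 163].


min=21, max=163
(125-21)/(163-21) = 104/142 = 0.7324

0.7324


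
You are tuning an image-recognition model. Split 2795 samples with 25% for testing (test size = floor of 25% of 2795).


Test = ⌊2795·25/100⌋ = 698
Train = 2795 - 698 = 2097

Train: 2097, Test: 698


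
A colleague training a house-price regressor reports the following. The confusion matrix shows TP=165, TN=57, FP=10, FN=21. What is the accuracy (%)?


Accuracy = (TP+TN)/(TP+TN+FP+FN)
= (165+57)/(253)
= 222/253 = 87.75%

87.75%


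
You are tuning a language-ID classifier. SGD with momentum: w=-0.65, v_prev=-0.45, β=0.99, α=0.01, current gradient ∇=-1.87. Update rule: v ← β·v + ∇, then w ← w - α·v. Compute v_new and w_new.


v_new = 0.99·-0.45 - 1.87 = -0.4455 - 1.87 = -2.3155
w_new = -0.65 - 0.01·-2.3155 = -0.65 + 0.023155 = -0.626845

v_new=-2.3155, w_new=-0.626845


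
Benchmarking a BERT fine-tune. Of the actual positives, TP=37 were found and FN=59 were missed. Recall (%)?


Recall = TP/(TP+FN)
= 37/(37+59)
= 37/96 = 38.54%

38.54%


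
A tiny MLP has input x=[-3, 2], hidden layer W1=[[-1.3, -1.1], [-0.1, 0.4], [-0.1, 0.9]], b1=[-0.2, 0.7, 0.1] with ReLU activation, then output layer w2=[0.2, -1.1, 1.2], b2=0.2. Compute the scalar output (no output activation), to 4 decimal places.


z1[0] = (-1.3)·(-3) + (-1.1)·(2) - 0.2 = 1.5
z1[1] = (-0.1)·(-3) + (0.4)·(2) + 0.7 = 1.8
z1[2] = (-0.1)·(-3) + (0.9)·(2) + 0.1 = 2.2
h = ReLU(z1) = [1.5, 1.8, 2.2]
output = (0.2)·(1.5) + (-1.1)·(1.8) + (1.2)·(2.2) + 0.2 = 1.16

1.16


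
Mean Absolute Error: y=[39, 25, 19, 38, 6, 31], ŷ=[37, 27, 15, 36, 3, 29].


Absolute errors: |39-37|=2, |25-27|=2, |19-15|=4, |38-36|=2, |6-3|=3, |31-29|=2
Sum = 15
MAE = 15/6 = 5/2

5/2


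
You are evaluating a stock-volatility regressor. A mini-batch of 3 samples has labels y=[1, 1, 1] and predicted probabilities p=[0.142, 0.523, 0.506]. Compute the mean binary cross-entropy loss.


L[0] = -ln(0.142) = 1.9519
L[1] = -ln(0.523) = 0.6482
L[2] = -ln(0.506) = 0.6812
mean = (1.9519 + 0.6482 + 0.6812)/3 = 1.0938

1.0938


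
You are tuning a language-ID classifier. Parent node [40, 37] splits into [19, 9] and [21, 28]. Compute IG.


Parent = [40, 37], H_parent = 0.9989
H_left = 0.9059 (n=28), H_right = 0.9852 (n=49)
H_children = (28/77)·0.9059 + (49/77)·0.9852 = 0.9564
IG = 0.9989 - 0.9564 = 0.0425

0.0425


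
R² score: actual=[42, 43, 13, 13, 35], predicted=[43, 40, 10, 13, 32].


ȳ = 29.2
SS_res = Σ(y-ŷ)² = 28
SS_tot = Σ(y-ȳ)² = 912.8
R² = 1 - SS_res/SS_tot = 1 - 0.0307 = 0.9693

0.9693


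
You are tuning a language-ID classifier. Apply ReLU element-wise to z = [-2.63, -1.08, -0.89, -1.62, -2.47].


ReLU(-2.63) = max(0, -2.63) = 0.0
ReLU(-1.08) = max(0, -1.08) = 0.0
ReLU(-0.89) = max(0, -0.89) = 0.0
ReLU(-1.62) = max(0, -1.62) = 0.0
ReLU(-2.47) = max(0, -2.47) = 0.0
result = [0.0, 0.0, 0.0, 0.0, 0.0]

[0.0, 0.0, 0.0, 0.0, 0.0]


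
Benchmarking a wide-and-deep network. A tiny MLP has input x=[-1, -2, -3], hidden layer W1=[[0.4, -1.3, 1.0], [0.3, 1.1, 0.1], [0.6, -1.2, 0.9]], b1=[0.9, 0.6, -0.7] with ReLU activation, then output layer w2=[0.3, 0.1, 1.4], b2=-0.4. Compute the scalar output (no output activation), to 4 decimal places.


z1[0] = (0.4)·(-1) + (-1.3)·(-2) + (1.0)·(-3) + 0.9 = 0.1
z1[1] = (0.3)·(-1) + (1.1)·(-2) + (0.1)·(-3) + 0.6 = -2.2
z1[2] = (0.6)·(-1) + (-1.2)·(-2) + (0.9)·(-3) - 0.7 = -1.6
h = ReLU(z1) = [0.1, 0.0, 0.0]
output = (0.3)·(0.1) + (0.1)·(0.0) + (1.4)·(0.0) - 0.4 = -0.37

-0.37


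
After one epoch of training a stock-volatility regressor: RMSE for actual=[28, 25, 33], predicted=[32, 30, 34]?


MSE = 42/3 = 14
RMSE = √(42/3) = 3.7417

3.7417


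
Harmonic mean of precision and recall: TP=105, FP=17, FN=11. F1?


Precision = 105/122 = 0.8607
Recall = 105/116 = 0.9052
F1 = 2·P·R/(P+R) = 2·TP/(2·TP+FP+FN) = 210/(210+17+11) = 210/238 = 0.8824

0.8824


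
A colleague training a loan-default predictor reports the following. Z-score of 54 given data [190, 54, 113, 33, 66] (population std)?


μ = 91.2, σ = 55.9335
z = (54 - 91.2)/55.9335 = -0.6651

-0.6651


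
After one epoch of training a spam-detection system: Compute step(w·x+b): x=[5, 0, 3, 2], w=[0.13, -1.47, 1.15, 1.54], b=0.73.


z = (5)·(0.13) + (0)·(-1.47) + (3)·(1.15) + (2)·(1.54) + 0.73
  = 7.91
step(z) = 1 (z≥0)

1


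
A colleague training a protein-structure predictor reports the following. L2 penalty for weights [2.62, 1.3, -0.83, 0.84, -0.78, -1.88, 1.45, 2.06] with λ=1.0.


‖w‖₂² = (2.62)² + (1.3)² + (-0.83)² + (0.84)² + (-0.78)² + (-1.88)² + (1.45)² + (2.06)²
     = 6.8644 + 1.69 + 0.6889 + 0.7056 + 0.6084 + 3.5344 + 2.1025 + 4.2436
     = 20.4378
λ·‖w‖₂² = 1.0·20.4378 = 20.4378

20.4378


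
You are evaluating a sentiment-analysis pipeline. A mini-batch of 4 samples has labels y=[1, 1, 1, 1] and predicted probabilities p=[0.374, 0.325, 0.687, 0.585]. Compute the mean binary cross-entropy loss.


L[0] = -ln(0.374) = 0.9835
L[1] = -ln(0.325) = 1.1239
L[2] = -ln(0.687) = 0.3754
L[3] = -ln(0.585) = 0.5361
mean = (0.9835 + 1.1239 + 0.3754 + 0.5361)/4 = 0.7547

0.7547


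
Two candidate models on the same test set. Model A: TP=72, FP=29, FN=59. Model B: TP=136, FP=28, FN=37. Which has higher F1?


Model A: P=72/101=0.7129, R=72/131=0.5496, F1=2PR/(P+R)=2TP/(2TP+FP+FN)=144/232=0.6207
Model B: P=136/164=0.8293, R=136/173=0.7861, F1=2PR/(P+R)=2TP/(2TP+FP+FN)=272/337=0.8071
0.6207 < 0.8071 → Model B

Model B


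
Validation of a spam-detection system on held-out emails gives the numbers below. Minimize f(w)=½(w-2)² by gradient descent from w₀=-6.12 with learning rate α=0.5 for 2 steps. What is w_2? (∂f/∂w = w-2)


step 1: grad = -6.12-2 = -8.12; w = -6.12 - 0.5·(-8.12) = -2.06
step 2: grad = -2.06-2 = -4.06; w = -2.06 - 0.5·(-4.06) = -0.03

-0.03


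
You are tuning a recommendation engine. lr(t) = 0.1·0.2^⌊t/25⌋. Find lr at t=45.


n_drops = ⌊45/25⌋ = 1
lr = 0.1·0.2^1 = 0.1·0.2 = 0.02

0.02


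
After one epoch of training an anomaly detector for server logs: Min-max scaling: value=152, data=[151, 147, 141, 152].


min=141, max=152
(152-141)/(152-141) = 11/11 = 1.0

1.0


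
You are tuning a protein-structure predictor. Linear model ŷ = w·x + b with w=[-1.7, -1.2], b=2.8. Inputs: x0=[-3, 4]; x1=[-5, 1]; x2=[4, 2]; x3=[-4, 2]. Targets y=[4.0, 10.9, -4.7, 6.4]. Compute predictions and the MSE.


ŷ0 = (-1.7)·(-3) + (-1.2)·(4) + 2.8 = 3.1
ŷ1 = (-1.7)·(-5) + (-1.2)·(1) + 2.8 = 10.1
ŷ2 = (-1.7)·(4) + (-1.2)·(2) + 2.8 = -6.4
ŷ3 = (-1.7)·(-4) + (-1.2)·(2) + 2.8 = 7.2
errors² = [0.81, 0.64, 2.89, 0.64]
MSE = 4.9800/4 = 1.245

1.245


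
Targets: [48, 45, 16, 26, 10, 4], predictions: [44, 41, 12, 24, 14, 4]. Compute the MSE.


Squared errors: (48-44)²=16, (45-41)²=16, (16-12)²=16, (26-24)²=4, (10-14)²=16, (4-4)²=0
Sum = 68
MSE = 68/6 = 34/3

34/3


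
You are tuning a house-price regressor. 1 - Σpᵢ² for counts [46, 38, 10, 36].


Probabilities: [46/130, 38/130, 10/130, 36/130] ≈ [0.3538, 0.2923, 0.0769, 0.2769]
Σpᵢ² = (2116 + 1444 + 100 + 1296)/130² = 4956/16900
Gini = 1 - Σpᵢ² = 1 - 4956/16900 = 0.7067

0.7067


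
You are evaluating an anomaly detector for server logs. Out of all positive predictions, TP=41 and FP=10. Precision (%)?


Precision = TP/(TP+FP)
= 41/(41+10)
= 41/51 = 80.39%

80.39%


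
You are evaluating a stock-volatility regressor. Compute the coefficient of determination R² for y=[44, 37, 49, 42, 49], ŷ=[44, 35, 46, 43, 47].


ȳ = 44.2
SS_res = Σ(y-ŷ)² = 18
SS_tot = Σ(y-ȳ)² = 102.8
R² = 1 - SS_res/SS_tot = 1 - 0.1751 = 0.8249

0.8249


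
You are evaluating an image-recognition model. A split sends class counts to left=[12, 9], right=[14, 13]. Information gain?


Parent = [26, 22], H_parent = 0.995
H_left = 0.9852 (n=21), H_right = 0.999 (n=27)
H_children = (21/48)·0.9852 + (27/48)·0.999 = 0.993
IG = 0.995 - 0.993 = 0.002

0.002


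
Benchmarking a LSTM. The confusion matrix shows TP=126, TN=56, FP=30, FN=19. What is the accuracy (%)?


Accuracy = (TP+TN)/(TP+TN+FP+FN)
= (126+56)/(231)
= 182/231 = 78.79%

78.79%


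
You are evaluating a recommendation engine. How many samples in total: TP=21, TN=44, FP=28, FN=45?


Total = TP + TN + FP + FN
= 21 + 44 + 28 + 45
= 138
(Predicted positive: 49, predicted negative: 89)

138


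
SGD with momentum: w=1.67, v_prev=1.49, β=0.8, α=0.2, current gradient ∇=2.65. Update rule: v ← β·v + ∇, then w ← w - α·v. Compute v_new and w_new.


v_new = 0.8·1.49 + 2.65 = 1.192 + 2.65 = 3.842
w_new = 1.67 - 0.2·3.842 = 1.67 - 0.7684 = 0.9016

v_new=3.842, w_new=0.9016


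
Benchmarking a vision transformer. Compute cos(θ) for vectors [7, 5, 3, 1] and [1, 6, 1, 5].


A·B = 7·1 + 5·6 + 3·1 + 1·5 = 45
‖A‖ = √84 = 9.1652, ‖B‖ = √63 = 7.9373
cos = 45/(√84·√63) = 45/√5292 = 0.6186

0.6186


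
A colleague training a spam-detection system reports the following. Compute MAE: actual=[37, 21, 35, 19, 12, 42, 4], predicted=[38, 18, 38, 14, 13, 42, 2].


Absolute errors: |37-38|=1, |21-18|=3, |35-38|=3, |19-14|=5, |12-13|=1, |42-42|=0, |4-2|=2
Sum = 15
MAE = 15/7 = 15/7

15/7


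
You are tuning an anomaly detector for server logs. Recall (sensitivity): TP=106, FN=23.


Recall = TP/(TP+FN)
= 106/(106+23)
= 106/129 = 82.17%

82.17%


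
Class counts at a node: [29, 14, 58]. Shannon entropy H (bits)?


Probabilities: [29/101, 14/101, 58/101] ≈ [0.2871, 0.1386, 0.5743]
H = -((29/101)·log₂(29/101) + (14/101)·log₂(14/101) + (58/101)·log₂(58/101))
  = 1.3716 bits

1.3716 bits


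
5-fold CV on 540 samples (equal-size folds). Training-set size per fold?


Fold size = 540/5 = 108
Training per fold = 540 - 108 = 432

432


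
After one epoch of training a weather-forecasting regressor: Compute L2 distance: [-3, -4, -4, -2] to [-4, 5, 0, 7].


d = √((-3+ 4)² + (-4-5)² + (-4-0)² + (-2-7)²)
  = √(1 + 81 + 16 + 81)
  = √179 = 13.3791

13.3791


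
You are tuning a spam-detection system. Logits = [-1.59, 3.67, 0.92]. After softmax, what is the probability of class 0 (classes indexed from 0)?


Exponentials: e^-1.59=0.2039, e^3.67=39.2519, e^0.92=2.5093
Sum = 41.9651
Softmax = [0.0049, 0.9353, 0.0598]
p[0] = 0.2039/41.9651 = 0.0049

0.0049


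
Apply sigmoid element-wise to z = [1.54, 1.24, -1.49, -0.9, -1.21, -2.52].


σ(1.54) = 1/(1+e^-1.54) = 0.8235
σ(1.24) = 1/(1+e^-1.24) = 0.7756
σ(-1.49) = 1/(1+e^1.49) = 0.1839
σ(-0.9) = 1/(1+e^0.9) = 0.2891
σ(-1.21) = 1/(1+e^1.21) = 0.2297
σ(-2.52) = 1/(1+e^2.52) = 0.0745
result = [0.8235, 0.7756, 0.1839, 0.2891, 0.2297, 0.0745]

[0.8235, 0.7756, 0.1839, 0.2891, 0.2297, 0.0745]


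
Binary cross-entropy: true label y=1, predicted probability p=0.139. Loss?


BCE = -[y·ln(p) + (1-y)·ln(1-p)]
= -1·ln(0.139) - 0
= -ln(0.139) = 1.9733

1.9733


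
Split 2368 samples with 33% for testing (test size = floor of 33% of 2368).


Test = ⌊2368·33/100⌋ = 781
Train = 2368 - 781 = 1587

Train: 1587, Test: 781


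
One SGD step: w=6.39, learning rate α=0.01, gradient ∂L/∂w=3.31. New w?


w_new = w - α·∇
= 6.39 - 0.01·3.31
= 6.39 - 0.0331
= 6.3569

6.3569


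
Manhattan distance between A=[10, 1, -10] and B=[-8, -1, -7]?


d = |10+ 8| + |1+ 1| + |-10+ 7|
  = 18 + 2 + 3
  = 23

23


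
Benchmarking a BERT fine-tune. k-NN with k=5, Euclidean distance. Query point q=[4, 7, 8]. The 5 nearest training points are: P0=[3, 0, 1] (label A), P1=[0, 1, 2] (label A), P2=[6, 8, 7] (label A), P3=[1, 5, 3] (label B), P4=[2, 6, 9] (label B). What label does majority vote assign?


d(q,P0) = 9.9499  (label A)
d(q,P1) = 9.3808  (label A)
d(q,P2) = 2.4495  (label A)
d(q,P3) = 6.1644  (label B)
d(q,P4) = 2.4495  (label B)
Votes: A=3, B=2
Majority → A

A


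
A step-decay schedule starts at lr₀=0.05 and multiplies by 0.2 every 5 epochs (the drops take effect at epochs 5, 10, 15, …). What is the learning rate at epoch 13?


n_drops = ⌊13/5⌋ = 2
lr = 0.05·0.2^2 = 0.05·0.04 = 0.002

0.002


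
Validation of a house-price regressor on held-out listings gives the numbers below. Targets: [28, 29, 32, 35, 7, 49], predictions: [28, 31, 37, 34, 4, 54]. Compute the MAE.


Absolute errors: |28-28|=0, |29-31|=2, |32-37|=5, |35-34|=1, |7-4|=3, |49-54|=5
Sum = 16
MAE = 16/6 = 8/3

8/3


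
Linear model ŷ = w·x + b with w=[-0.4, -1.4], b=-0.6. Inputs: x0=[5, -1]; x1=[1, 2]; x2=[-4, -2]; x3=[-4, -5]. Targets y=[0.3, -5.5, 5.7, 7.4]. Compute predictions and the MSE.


ŷ0 = (-0.4)·(5) + (-1.4)·(-1) - 0.6 = -1.2
ŷ1 = (-0.4)·(1) + (-1.4)·(2) - 0.6 = -3.8
ŷ2 = (-0.4)·(-4) + (-1.4)·(-2) - 0.6 = 3.8
ŷ3 = (-0.4)·(-4) + (-1.4)·(-5) - 0.6 = 8.0
errors² = [2.25, 2.89, 3.61, 0.36]
MSE = 9.1100/4 = 2.2775

2.2775


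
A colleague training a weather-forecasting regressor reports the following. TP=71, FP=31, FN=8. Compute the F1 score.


Precision = 71/102 = 0.6961
Recall = 71/79 = 0.8987
F1 = 2·P·R/(P+R) = 2·TP/(2·TP+FP+FN) = 142/(142+31+8) = 142/181 = 0.7845

0.7845


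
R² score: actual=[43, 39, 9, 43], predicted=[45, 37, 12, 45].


ȳ = 33.5
SS_res = Σ(y-ŷ)² = 21
SS_tot = Σ(y-ȳ)² = 811
R² = 1 - SS_res/SS_tot = 1 - 0.0259 = 0.9741

0.9741


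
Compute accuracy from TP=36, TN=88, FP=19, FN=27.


Accuracy = (TP+TN)/(TP+TN+FP+FN)
= (36+88)/(170)
= 124/170 = 72.94%

72.94%


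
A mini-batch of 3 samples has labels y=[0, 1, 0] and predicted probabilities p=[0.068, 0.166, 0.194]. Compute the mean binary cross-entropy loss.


L[0] = -ln(1-0.068) = -ln(0.932) = 0.0704
L[1] = -ln(0.166) = 1.7958
L[2] = -ln(1-0.194) = -ln(0.806) = 0.2157
mean = (0.0704 + 1.7958 + 0.2157)/3 = 0.694

0.694


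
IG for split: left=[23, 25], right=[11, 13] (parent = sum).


Parent = [34, 38], H_parent = 0.9978
H_left = 0.9987 (n=48), H_right = 0.995 (n=24)
H_children = (48/72)·0.9987 + (24/72)·0.995 = 0.9975
IG = 0.9978 - 0.9975 = 0.0003

0.0003


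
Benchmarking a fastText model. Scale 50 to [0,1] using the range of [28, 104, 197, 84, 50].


min=28, max=197
(50-28)/(197-28) = 22/169 = 0.1302

0.1302


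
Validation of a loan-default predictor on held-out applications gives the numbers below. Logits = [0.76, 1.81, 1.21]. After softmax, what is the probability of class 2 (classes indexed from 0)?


Exponentials: e^0.76=2.1383, e^1.81=6.1104, e^1.21=3.3535
Sum = 11.6022
Softmax = [0.1843, 0.5267, 0.289]
p[2] = 3.3535/11.6022 = 0.289

0.289


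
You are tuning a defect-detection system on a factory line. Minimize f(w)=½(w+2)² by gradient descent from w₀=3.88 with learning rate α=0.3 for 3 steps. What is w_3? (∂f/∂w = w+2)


step 1: grad = 3.88+2 = 5.88; w = 3.88 - 0.3·(5.88) = 2.116
step 2: grad = 2.116+2 = 4.116; w = 2.116 - 0.3·(4.116) = 0.8812
step 3: grad = 0.8812+2 = 2.8812; w = 0.8812 - 0.3·(2.8812) = 0.01684

0.01684


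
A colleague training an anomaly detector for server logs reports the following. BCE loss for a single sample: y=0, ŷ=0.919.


BCE = -[y·ln(p) + (1-y)·ln(1-p)]
= -0 - 1·ln(1-0.919)
= -ln(0.081) = 2.5133

2.5133


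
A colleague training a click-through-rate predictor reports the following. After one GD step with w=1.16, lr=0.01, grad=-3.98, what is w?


w_new = w - α·∇
= 1.16 - 0.01·-3.98
= 1.16 + 0.0398
= 1.1998

1.1998


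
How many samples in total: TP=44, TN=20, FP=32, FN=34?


Total = TP + TN + FP + FN
= 44 + 20 + 32 + 34
= 130
(Predicted positive: 76, predicted negative: 54)

130


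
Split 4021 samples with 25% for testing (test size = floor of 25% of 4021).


Test = ⌊4021·25/100⌋ = 1005
Train = 4021 - 1005 = 3016

Train: 3016, Test: 1005


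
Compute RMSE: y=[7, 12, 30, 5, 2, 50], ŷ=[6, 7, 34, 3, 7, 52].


MSE = 75/6 = 12.5
RMSE = √(75/6) = 3.5355

3.5355


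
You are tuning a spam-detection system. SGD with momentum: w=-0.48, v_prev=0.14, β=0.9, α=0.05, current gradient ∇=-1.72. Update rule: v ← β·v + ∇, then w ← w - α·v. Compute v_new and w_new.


v_new = 0.9·0.14 - 1.72 = 0.126 - 1.72 = -1.594
w_new = -0.48 - 0.05·-1.594 = -0.48 + 0.0797 = -0.4003

v_new=-1.594, w_new=-0.4003


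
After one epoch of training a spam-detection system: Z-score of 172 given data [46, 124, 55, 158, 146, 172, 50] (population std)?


μ = 107.2857, σ = 51.1433
z = (172 - 107.2857)/51.1433 = 1.2654

1.2654


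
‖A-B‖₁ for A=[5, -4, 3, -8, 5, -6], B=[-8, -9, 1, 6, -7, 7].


d = |5+ 8| + |-4+ 9| + |3-1| + |-8-6| + |5+ 7| + |-6-7|
  = 13 + 5 + 2 + 14 + 12 + 13
  = 59

59


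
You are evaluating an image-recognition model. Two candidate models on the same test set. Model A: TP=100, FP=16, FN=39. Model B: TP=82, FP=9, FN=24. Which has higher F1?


Model A: P=100/116=0.8621, R=100/139=0.7194, F1=2PR/(P+R)=2TP/(2TP+FP+FN)=200/255=0.7843
Model B: P=82/91=0.9011, R=82/106=0.7736, F1=2PR/(P+R)=2TP/(2TP+FP+FN)=164/197=0.8325
0.7843 < 0.8325 → Model B

Model B


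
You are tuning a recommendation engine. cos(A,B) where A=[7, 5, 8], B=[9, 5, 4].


A·B = 7·9 + 5·5 + 8·4 = 120
‖A‖ = √138 = 11.7473, ‖B‖ = √122 = 11.0454
cos = 120/(√138·√122) = 120/√16836 = 0.9248

0.9248


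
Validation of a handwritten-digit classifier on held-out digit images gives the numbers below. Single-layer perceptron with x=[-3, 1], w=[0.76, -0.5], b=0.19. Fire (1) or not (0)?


z = (-3)·(0.76) + (1)·(-0.5) + 0.19
  = -2.59
step(z) = 0 (z<0)

0


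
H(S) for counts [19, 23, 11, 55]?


Probabilities: [19/108, 23/108, 11/108, 55/108] ≈ [0.1759, 0.213, 0.1019, 0.5093]
H = -((19/108)·log₂(19/108) + (23/108)·log₂(23/108) + (11/108)·log₂(11/108) + (55/108)·log₂(55/108))
  = 1.7477 bits

1.7477 bits


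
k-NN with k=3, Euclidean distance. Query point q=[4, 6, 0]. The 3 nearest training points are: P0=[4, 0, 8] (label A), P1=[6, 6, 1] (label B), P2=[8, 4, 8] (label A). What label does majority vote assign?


d(q,P0) = 10.0  (label A)
d(q,P1) = 2.2361  (label B)
d(q,P2) = 9.1652  (label A)
Votes: A=2, B=1
Majority → A

A


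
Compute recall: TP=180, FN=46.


Recall = TP/(TP+FN)
= 180/(180+46)
= 180/226 = 79.65%

79.65%


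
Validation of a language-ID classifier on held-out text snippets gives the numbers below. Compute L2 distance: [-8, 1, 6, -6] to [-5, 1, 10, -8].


d = √((-8+ 5)² + (1-1)² + (6-10)² + (-6+ 8)²)
  = √(9 + 0 + 16 + 4)
  = √29 = 5.3852

5.3852


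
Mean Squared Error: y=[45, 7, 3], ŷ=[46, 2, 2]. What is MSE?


Squared errors: (45-46)²=1, (7-2)²=25, (3-2)²=1
Sum = 27
MSE = 27/3 = 9

9


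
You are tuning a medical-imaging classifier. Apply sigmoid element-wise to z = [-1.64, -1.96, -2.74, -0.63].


σ(-1.64) = 1/(1+e^1.64) = 0.1625
σ(-1.96) = 1/(1+e^1.96) = 0.1235
σ(-2.74) = 1/(1+e^2.74) = 0.0607
σ(-0.63) = 1/(1+e^0.63) = 0.3475
result = [0.1625, 0.1235, 0.0607, 0.3475]

[0.1625, 0.1235, 0.0607, 0.3475]


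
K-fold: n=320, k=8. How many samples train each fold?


Fold size = 320/8 = 40
Training per fold = 320 - 40 = 280

280


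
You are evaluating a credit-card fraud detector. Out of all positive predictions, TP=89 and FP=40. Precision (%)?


Precision = TP/(TP+FP)
= 89/(89+40)
= 89/129 = 68.99%

68.99%


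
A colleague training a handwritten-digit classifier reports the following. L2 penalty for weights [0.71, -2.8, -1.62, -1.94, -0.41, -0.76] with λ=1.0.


‖w‖₂² = (0.71)² + (-2.8)² + (-1.62)² + (-1.94)² + (-0.41)² + (-0.76)²
     = 0.5041 + 7.84 + 2.6244 + 3.7636 + 0.1681 + 0.5776
     = 15.4778
λ·‖w‖₂² = 1.0·15.4778 = 15.4778

15.4778


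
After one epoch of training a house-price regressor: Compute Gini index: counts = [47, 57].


Probabilities: [47/104, 57/104] ≈ [0.4519, 0.5481]
Σpᵢ² = (2209 + 3249)/104² = 5458/10816
Gini = 1 - Σpᵢ² = 1 - 5458/10816 = 0.4954

0.4954


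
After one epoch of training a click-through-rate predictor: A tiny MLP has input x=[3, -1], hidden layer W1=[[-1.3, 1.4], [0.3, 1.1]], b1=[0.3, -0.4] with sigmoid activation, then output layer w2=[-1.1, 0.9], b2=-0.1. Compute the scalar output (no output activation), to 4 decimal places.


z1[0] = (-1.3)·(3) + (1.4)·(-1) + 0.3 = -5.0
z1[1] = (0.3)·(3) + (1.1)·(-1) - 0.4 = -0.6
h = sigmoid(z1) = [0.0067, 0.3543]
output = (-1.1)·(0.0067) + (0.9)·(0.3543) - 0.1 = 0.2115

0.2115
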